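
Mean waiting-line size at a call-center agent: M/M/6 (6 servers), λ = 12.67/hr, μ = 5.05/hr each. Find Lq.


a = λ/μ = 2.5089; ρ = a/6 = 0.4182
P₀ = 0.080886
Lq = P₀·a^c·ρ / (c!·(1−ρ)²) = 0.080886·249.40860·0.4182/(720·0.33855)
= 0.03461

Final: 0.03461


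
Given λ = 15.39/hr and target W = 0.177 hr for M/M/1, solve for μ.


W = 1/(μ−λ) ⇒ μ − λ = 1/W = 1/0.177 = 5.6497
μ = λ + 1/W = 15.39 + 5.6497 = 21.0397 per hr

Final: 21.0397 /hr


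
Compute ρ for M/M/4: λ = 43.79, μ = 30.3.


ρ = λ/(cμ) = 43.79/(4·30.3) = 43.79/121.20 = 0.3613

Final: 0.3613


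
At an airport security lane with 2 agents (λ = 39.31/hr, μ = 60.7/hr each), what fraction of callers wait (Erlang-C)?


a = λ/μ = 0.6476; ρ = a/2 = 0.3238
P₀ = 0.510796 (from M/M/c formula)
C(c,a) = [a^c/(c!(1−ρ))]·P₀ = [0.41940/(2·0.6762)]·0.510796
= 0.31012·0.510796 = 0.158407

Final: 0.158407


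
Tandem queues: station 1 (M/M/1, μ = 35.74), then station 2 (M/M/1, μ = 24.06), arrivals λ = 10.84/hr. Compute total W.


Each node sees arrival rate λ = 10.84/hr (tandem ⇒ throughput preserved).
W₁ = 1/(μ₁−λ) = 1/(35.74−10.84) = 0.04016 hr
W₂ = 1/(μ₂−λ) = 1/(24.06−10.84) = 0.07564 hr
W_total = W₁ + W₂ = 0.04016 + 0.07564 = 0.11580 hr

Final: 0.11580 hr


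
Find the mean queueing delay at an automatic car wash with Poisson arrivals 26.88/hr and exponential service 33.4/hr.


ρ = 26.88/33.4 = 0.8048
Wq = ρ/(μ−λ) = 0.8048/(33.4 − 26.88) = 0.8048/6.52 = 0.1234 hr

Final: 0.1234 hr


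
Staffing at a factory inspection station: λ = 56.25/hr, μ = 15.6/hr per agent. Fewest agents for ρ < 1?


Stability requires cμ > λ ⇔ c > λ/μ.
λ/μ = 56.25/15.6 = 3.6058
Minimum integer c = ⌊3.6058⌋ + 1 = 4
Check: 4·15.6 = 62.40 > 56.25, while 3·15.6 = 46.80 ≤ 56.25

Final: 4 servers


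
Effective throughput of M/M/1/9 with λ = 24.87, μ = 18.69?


ρ = 1.3307; P_K = (1−ρ)ρ^9/(1−ρ^10) = 0.263640
λ_eff = λ(1 − P_K) = 24.87·(1 − 0.263640) = 24.87·0.736360 = 18.3133 /hr

Final: 18.3133 /hr


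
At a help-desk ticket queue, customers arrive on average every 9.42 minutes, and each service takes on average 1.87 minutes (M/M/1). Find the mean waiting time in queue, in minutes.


λ = 60/9.42 = 6.3694 /hr
μ = 60/1.87 = 32.0856 /hr
ρ = λ/μ = 6.3694/32.0856 = 0.1985
Wq = ρ/(μ−λ) = 0.1985/(32.0856−6.3694) = 0.007719 hr
In minutes: 0.007719·60 = 0.4632 min

Final: 0.4632 min


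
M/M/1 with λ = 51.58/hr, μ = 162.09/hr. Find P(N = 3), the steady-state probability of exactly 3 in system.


ρ = 51.58/162.09 = 0.3182
P_n = (1−ρ)·ρ^n = (1 − 0.3182)·0.3182^3 = 0.6818·0.032224 = 0.021970

Final: 0.021970


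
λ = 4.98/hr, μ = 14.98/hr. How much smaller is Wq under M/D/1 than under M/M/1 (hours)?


ρ = 4.98/14.98 = 0.3324
Wq(M/M/1) = ρ/(μ−λ) = 0.3324/10.00 = 0.03324 hr
Wq(M/D/1) = ρ/(2(μ−λ)) = 0.01662 hr
Savings = 0.03324 − 0.01662 = 0.01662 hr

Final: 0.01662 hr


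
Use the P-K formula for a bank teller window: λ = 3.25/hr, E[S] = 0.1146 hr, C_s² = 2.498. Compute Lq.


ρ = λ·E[S] = 3.25·0.1146 = 0.3725
Lq = ρ²(1+C_s²)/(2(1−ρ)) = 0.1387·(1+2.498)/(2·0.6276)
= 0.1387·3.4980/1.2551 = 0.38661

Final: 0.38661


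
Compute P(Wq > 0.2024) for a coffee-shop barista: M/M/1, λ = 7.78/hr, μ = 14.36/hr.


ρ = 7.78/14.36 = 0.5418
P(Wq > t) = ρ·e^{−(μ−λ)t} = 0.5418·e^{−1.3318}
= 0.5418·0.264004 = 0.143033

Final: 0.143033


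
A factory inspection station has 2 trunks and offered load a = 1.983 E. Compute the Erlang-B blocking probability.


B(c,a) = (a^c/c!) / Σ_{k=0}^{c} a^k/k!
a^2/2! = 1.966145
Σ terms (k=0..2): 1.00000 + 1.98300 + 1.96614 = 4.949145
B = 1.966145/4.949145 = 0.397270

Final: 0.397270


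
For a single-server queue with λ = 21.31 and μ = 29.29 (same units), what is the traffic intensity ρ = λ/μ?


ρ = λ/μ = 21.31/29.29 = 0.7276

Final: 0.7276


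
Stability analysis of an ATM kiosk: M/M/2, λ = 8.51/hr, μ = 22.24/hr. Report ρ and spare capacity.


Total capacity cμ = 2·22.24 = 44.48/hr
ρ = λ/(cμ) = 8.51/44.48 = 0.1913
Stable ⇔ ρ < 1: YES
Spare capacity = cμ − λ = 44.48 − 8.51 = 35.97/hr

Final: ρ = 0.1913; stable; margin = 35.97/hr


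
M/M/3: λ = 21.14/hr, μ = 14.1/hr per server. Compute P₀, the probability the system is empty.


a = λ/μ = 21.14/14.1 = 1.4993; ρ = a/c = 0.4998
Σ_{k=0}^{2} a^k/k! (terms k=0..2) = 1.00000 + 1.49929 + 1.12394 = 3.62323
Tail: a^3/(3!(1−ρ)) = 3.37022/(6·0.5002) = 1.12287
P₀ = 1/(3.62323 + 1.12287) = 1/4.74610 = 0.210699

Final: 0.210699


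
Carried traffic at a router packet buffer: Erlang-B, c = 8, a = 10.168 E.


B(8,10.168) = 0.346113 (Erlang-B)
Carried load = a(1 − B) = 10.168·(1 − 0.346113) = 10.168·0.653887 = 6.6487 E

Final: 6.6487 Erlangs


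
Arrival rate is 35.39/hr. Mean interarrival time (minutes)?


Mean interarrival time = 1/λ = 1/35.39 hour = 0.02826 hour
In minutes: 0.02826 × 60 = 1.6954 min

Final: 1.6954 min


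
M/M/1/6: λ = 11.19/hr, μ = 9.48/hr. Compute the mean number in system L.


ρ = 11.19/9.48 = 1.1804
L = ρ[1 − (K+1)ρ^K + Kρ^(K+1)] / [(1−ρ)(1−ρ^(K+1))]
Numerator: 1.1804·(1 − 7·2.704771 + 6·3.192657) = 1.443067
Denominator: (-0.1804)·(-2.192657) = 0.395511
L = 1.443067/0.395511 = 3.6486

Final: 3.6486


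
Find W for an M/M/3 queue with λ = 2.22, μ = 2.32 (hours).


a = 0.9569; ρ = 0.3190; P₀ = 0.380352
Lq = P₀·a^c·ρ/(c!(1−ρ)²) = 0.03820
Wq = Lq/λ = 0.03820/2.22 = 0.01721 hr
W = Wq + 1/μ = 0.01721 + 0.43103 = 0.44824 hr

Final: 0.44824 hr


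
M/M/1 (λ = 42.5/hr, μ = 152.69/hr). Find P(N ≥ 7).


ρ = 42.5/152.69 = 0.2783
P(N ≥ n) = ρ^n = 0.2783^7 = 0.0001294

Final: 0.0001294


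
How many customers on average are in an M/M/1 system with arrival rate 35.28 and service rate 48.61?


ρ = λ/μ = 35.28/48.61 = 0.7258
L = ρ/(1−ρ) = 0.7258/(1 − 0.7258) = 0.7258/0.2742 = 2.6467

Final: 2.6467


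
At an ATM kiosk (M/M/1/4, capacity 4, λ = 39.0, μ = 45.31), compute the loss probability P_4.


ρ = λ/μ = 39.0/45.31 = 0.8607
P_K = (1−ρ)ρ^K/(1−ρ^(K+1)) = (0.1393·0.548886)/(1 − 0.472447)
= 0.076439/0.527553 = 0.144894

Final: 0.144894


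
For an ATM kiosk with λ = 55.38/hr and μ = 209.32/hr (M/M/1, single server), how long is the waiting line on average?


ρ = 55.38/209.32 = 0.2646
Lq = ρ²/(1−ρ) = 0.07000/0.7354 = 0.09518

Final: 0.09518


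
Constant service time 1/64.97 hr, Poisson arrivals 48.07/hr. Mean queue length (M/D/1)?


ρ = 48.07/64.97 = 0.7399
M/D/1: Lq = ρ²/(2(1−ρ)) = 0.5474/(2·0.2601) = 1.05225

Final: 1.05225


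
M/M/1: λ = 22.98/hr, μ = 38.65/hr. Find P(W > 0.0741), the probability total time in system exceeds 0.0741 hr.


W ~ Exponential(μ−λ) for M/M/1.
μ − λ = 38.65 − 22.98 = 15.6700
P(W > t) = e^{−(μ−λ)t} = e^{−1.1611} = 0.313127

Final: 0.313127


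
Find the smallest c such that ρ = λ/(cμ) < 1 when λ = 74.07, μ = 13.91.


Stability requires cμ > λ ⇔ c > λ/μ.
λ/μ = 74.07/13.91 = 5.3249
Minimum integer c = ⌊5.3249⌋ + 1 = 6
Check: 6·13.91 = 83.46 > 74.07, while 5·13.91 = 69.55 ≤ 74.07

Final: 6 servers


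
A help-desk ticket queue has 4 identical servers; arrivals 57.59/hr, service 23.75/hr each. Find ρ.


ρ = λ/(cμ) = 57.59/(4·23.75) = 57.59/95.00 = 0.6062

Final: 0.6062


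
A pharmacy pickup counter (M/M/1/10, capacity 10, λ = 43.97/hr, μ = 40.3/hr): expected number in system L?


ρ = 43.97/40.3 = 1.0911
L = ρ[1 − (K+1)ρ^K + Kρ^(K+1)] / [(1−ρ)(1−ρ^(K+1))]
Numerator: 1.0911·(1 − 11·2.390640 + 10·2.608348) = 0.858063
Denominator: (-0.09107)·(-1.608348) = 0.146467
L = 0.858063/0.146467 = 5.8584

Final: 5.8584


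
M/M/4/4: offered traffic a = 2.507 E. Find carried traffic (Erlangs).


B(4,2.507) = 0.150703 (Erlang-B)
Carried load = a(1 − B) = 2.507·(1 − 0.150703) = 2.507·0.849297 = 2.1292 E

Final: 2.1292 Erlangs


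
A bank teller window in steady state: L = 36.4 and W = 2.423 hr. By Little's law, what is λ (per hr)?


λ = L/W = 36.4/2.423 = 15.0227 /hr

Final: 15.0227 /hr


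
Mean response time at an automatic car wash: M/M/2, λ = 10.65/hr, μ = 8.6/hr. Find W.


a = 1.2384; ρ = 0.6192; P₀ = 0.235189
Lq = P₀·a^c·ρ/(c!(1−ρ)²) = 0.76999
Wq = Lq/λ = 0.76999/10.65 = 0.07230 hr
W = Wq + 1/μ = 0.07230 + 0.11628 = 0.18858 hr

Final: 0.18858 hr


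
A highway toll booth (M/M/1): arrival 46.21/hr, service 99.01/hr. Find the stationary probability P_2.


ρ = 46.21/99.01 = 0.4667
P_n = (1−ρ)·ρ^n = (1 − 0.4667)·0.4667^2 = 0.5333·0.217828 = 0.116163

Final: 0.116163


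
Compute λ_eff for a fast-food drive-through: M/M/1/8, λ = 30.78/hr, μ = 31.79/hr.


ρ = 0.9682; P_K = (1−ρ)ρ^8/(1−ρ^9) = 0.097311
λ_eff = λ(1 − P_K) = 30.78·(1 − 0.097311) = 30.78·0.902689 = 27.7848 /hr

Final: 27.7848 /hr


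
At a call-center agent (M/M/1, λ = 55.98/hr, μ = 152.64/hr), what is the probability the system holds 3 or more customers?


ρ = 55.98/152.64 = 0.3667
P(N ≥ n) = ρ^n = 0.3667^3 = 0.049328

Final: 0.049328


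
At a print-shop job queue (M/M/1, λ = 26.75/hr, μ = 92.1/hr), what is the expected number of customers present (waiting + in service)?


ρ = λ/μ = 26.75/92.1 = 0.2904
L = ρ/(1−ρ) = 0.2904/(1 − 0.2904) = 0.2904/0.7096 = 0.4093

Final: 0.4093


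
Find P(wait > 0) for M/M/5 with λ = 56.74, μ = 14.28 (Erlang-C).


a = λ/μ = 3.9734; ρ = a/5 = 0.7947
P₀ = 0.013531 (from M/M/c formula)
C(c,a) = [a^c/(c!(1−ρ))]·P₀ = [990.38857/(120·0.2053)]·0.013531
= 40.19653·0.013531 = 0.543897

Final: 0.543897


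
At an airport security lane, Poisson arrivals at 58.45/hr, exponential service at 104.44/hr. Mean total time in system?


W = 1/(μ−λ) = 1/(104.44 − 58.45) = 1/45.99 = 0.02174 hr

Final: 0.02174 hr


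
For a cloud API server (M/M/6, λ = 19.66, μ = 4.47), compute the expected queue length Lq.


a = λ/μ = 4.3982; ρ = a/6 = 0.7330
P₀ = 0.010393
Lq = P₀·a^c·ρ / (c!·(1−ρ)²) = 0.010393·7238.62273·0.7330/(720·0.07127)
= 1.07471

Final: 1.07471


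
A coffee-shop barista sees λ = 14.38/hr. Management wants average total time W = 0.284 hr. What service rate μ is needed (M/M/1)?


W = 1/(μ−λ) ⇒ μ − λ = 1/W = 1/0.284 = 3.5211
μ = λ + 1/W = 14.38 + 3.5211 = 17.9011 per hr

Final: 17.9011 /hr


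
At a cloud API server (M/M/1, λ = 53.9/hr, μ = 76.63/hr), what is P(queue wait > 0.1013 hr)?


ρ = 53.9/76.63 = 0.7034
P(Wq > t) = ρ·e^{−(μ−λ)t} = 0.7034·e^{−2.3025}
= 0.7034·0.100004 = 0.070341

Final: 0.070341


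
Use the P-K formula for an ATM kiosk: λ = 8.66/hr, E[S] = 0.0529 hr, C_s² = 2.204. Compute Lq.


ρ = λ·E[S] = 8.66·0.0529 = 0.4581
Lq = ρ²(1+C_s²)/(2(1−ρ)) = 0.2099·(1+2.204)/(2·0.5419)
= 0.2099·3.2040/1.0838 = 0.62044

Final: 0.62044


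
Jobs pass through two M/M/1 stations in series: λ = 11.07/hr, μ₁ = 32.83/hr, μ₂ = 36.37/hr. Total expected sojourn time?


Each node sees arrival rate λ = 11.07/hr (tandem ⇒ throughput preserved).
W₁ = 1/(μ₁−λ) = 1/(32.83−11.07) = 0.04596 hr
W₂ = 1/(μ₂−λ) = 1/(36.37−11.07) = 0.03953 hr
W_total = W₁ + W₂ = 0.04596 + 0.03953 = 0.08548 hr

Final: 0.08548 hr


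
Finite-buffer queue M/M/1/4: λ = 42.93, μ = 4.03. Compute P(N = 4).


ρ = λ/μ = 42.93/4.03 = 10.6526
P_K = (1−ρ)ρ^K/(1−ρ^(K+1)) = (-9.6526·12877.257180)/(1 − 137176.340133)
= -124299.082953/-137175.340133 = 0.906133

Final: 0.906133


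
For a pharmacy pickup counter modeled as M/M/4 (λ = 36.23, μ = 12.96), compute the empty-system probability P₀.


a = λ/μ = 36.23/12.96 = 2.7955; ρ = a/c = 0.6989
Σ_{k=0}^{3} a^k/k! (terms k=0..3) = 1.00000 + 2.79552 + 3.90748 + 3.64115 = 11.34416
Tail: a^4/(4!(1−ρ)) = 61.07357/(24·0.3011) = 8.45092
P₀ = 1/(11.34416 + 8.45092) = 1/19.79508 = 0.050518

Final: 0.050518


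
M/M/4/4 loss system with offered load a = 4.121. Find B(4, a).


B(c,a) = (a^c/c!) / Σ_{k=0}^{c} a^k/k!
a^4/4! = 12.017087
Σ terms (k=0..4): 1.00000 + 4.12100 + 8.49132 + 11.66424 + 12.01709 = 37.293652
B = 12.017087/37.293652 = 0.322229

Final: 0.322229


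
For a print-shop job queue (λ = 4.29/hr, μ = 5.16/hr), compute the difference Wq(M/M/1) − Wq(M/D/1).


ρ = 4.29/5.16 = 0.8314
Wq(M/M/1) = ρ/(μ−λ) = 0.8314/0.8700 = 0.95563 hr
Wq(M/D/1) = ρ/(2(μ−λ)) = 0.47781 hr
Savings = 0.95563 − 0.47781 = 0.47781 hr

Final: 0.47781 hr


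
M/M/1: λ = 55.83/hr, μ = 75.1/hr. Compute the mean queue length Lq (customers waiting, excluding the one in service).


ρ = 55.83/75.1 = 0.7434
Lq = ρ²/(1−ρ) = 0.5527/0.2566 = 2.1538

Final: 2.1538


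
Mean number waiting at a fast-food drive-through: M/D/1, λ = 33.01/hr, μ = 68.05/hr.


ρ = 33.01/68.05 = 0.4851
M/D/1: Lq = ρ²/(2(1−ρ)) = 0.2353/(2·0.5149) = 0.22849

Final: 0.22849


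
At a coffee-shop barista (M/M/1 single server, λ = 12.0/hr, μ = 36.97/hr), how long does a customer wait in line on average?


ρ = 12.0/36.97 = 0.3246
Wq = ρ/(μ−λ) = 0.3246/(36.97 − 12.0) = 0.3246/24.97 = 0.01300 hr

Final: 0.01300 hr


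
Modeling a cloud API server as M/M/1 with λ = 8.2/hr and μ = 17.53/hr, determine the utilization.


ρ = λ/μ = 8.2/17.53 = 0.4678

Final: 0.4678


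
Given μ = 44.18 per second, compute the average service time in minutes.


Mean service time = 1/μ = 1/44.18 second = 0.02263 second
In minutes: 0.02263 × 0.0166667 = 0.0003772 min

Final: 0.0003772 min


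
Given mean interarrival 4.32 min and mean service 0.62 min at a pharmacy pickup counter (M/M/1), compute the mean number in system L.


λ = 60/4.32 = 13.8889 /hr
μ = 60/0.62 = 96.7742 /hr
ρ = λ/μ = 13.8889/96.7742 = 0.1435
L = ρ/(1−ρ) = 0.1435/0.8565 = 0.1676

Final: 0.1676


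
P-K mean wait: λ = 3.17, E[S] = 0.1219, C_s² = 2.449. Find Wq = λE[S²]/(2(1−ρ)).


ρ = λ·E[S] = 3.17·0.1219 = 0.3864
E[S²] = E[S]²(1+C_s²) = 0.1219²·(1+2.449) = 0.051251
Wq = λ·E[S²]/(2(1−ρ)) = 3.17·0.051251/(2·0.6136) = 0.13239 hr

Final: 0.13239 hr


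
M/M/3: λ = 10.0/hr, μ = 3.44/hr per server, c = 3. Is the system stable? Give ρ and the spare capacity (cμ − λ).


Total capacity cμ = 3·3.44 = 10.32/hr
ρ = λ/(cμ) = 10.0/10.32 = 0.9690
Stable ⇔ ρ < 1: YES
Spare capacity = cμ − λ = 10.32 − 10.0 = 0.32/hr

Final: ρ = 0.9690; stable; margin = 0.32/hr


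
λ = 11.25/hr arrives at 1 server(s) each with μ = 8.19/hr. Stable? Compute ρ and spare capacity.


Total capacity cμ = 1·8.19 = 8.19/hr
ρ = λ/(cμ) = 11.25/8.19 = 1.3736
Stable ⇔ ρ < 1: NO
Spare capacity = cμ − λ = 8.19 − 11.25 = -3.06/hr

Final: ρ = 1.3736; unstable; margin = -3.06/hr


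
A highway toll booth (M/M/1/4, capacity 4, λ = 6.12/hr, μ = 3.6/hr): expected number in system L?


ρ = 6.12/3.6 = 1.7000
L = ρ[1 − (K+1)ρ^K + Kρ^(K+1)] / [(1−ρ)(1−ρ^(K+1))]
Numerator: 1.7000·(1 − 5·8.352100 + 4·14.198570) = 27.257426
Denominator: (-0.7000)·(-13.198570) = 9.238999
L = 27.257426/9.238999 = 2.9503

Final: 2.9503


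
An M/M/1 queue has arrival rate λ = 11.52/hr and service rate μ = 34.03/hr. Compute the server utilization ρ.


ρ = λ/μ = 11.52/34.03 = 0.3385

Final: 0.3385


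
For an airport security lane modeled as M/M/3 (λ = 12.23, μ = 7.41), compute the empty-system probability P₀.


a = λ/μ = 12.23/7.41 = 1.6505; ρ = a/c = 0.5502
Σ_{k=0}^{2} a^k/k! (terms k=0..2) = 1.00000 + 1.65047 + 1.36203 = 4.01250
Tail: a^3/(3!(1−ρ)) = 4.49598/(6·0.4498) = 1.66576
P₀ = 1/(4.01250 + 1.66576) = 1/5.67826 = 0.176110

Final: 0.176110


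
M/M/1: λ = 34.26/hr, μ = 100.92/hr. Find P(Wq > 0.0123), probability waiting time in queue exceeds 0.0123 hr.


ρ = 34.26/100.92 = 0.3395
P(Wq > t) = ρ·e^{−(μ−λ)t} = 0.3395·e^{−0.8199}
= 0.3395·0.440468 = 0.149529

Final: 0.149529


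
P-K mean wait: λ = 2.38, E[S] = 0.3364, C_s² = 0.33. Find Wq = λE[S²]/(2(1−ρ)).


ρ = λ·E[S] = 2.38·0.3364 = 0.8006
E[S²] = E[S]²(1+C_s²) = 0.3364²·(1+0.33) = 0.150509
Wq = λ·E[S²]/(2(1−ρ)) = 2.38·0.150509/(2·0.1994) = 0.89837 hr

Final: 0.89837 hr


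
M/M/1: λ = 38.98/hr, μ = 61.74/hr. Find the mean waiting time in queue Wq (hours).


ρ = 38.98/61.74 = 0.6314
Wq = ρ/(μ−λ) = 0.6314/(61.74 − 38.98) = 0.6314/22.76 = 0.02774 hr

Final: 0.02774 hr


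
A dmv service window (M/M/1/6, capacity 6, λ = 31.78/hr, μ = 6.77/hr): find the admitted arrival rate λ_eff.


ρ = 4.6942; P_K = (1−ρ)ρ^6/(1−ρ^7) = 0.786989
λ_eff = λ(1 − P_K) = 31.78·(1 − 0.786989) = 31.78·0.213011 = 6.7695 /hr

Final: 6.7695 /hr


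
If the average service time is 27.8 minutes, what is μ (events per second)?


μ = 1/(service time) in consistent units.
1 second = 0.0166667 min, so μ = 0.0166667/27.8 = 0.0005995 per second

Final: 0.0005995 /sec


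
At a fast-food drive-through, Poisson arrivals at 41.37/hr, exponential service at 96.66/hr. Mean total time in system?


W = 1/(μ−λ) = 1/(96.66 − 41.37) = 1/55.29 = 0.01809 hr

Final: 0.01809 hr


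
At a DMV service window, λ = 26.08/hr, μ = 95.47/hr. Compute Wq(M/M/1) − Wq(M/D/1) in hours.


ρ = 26.08/95.47 = 0.2732
Wq(M/M/1) = ρ/(μ−λ) = 0.2732/69.39 = 0.003937 hr
Wq(M/D/1) = ρ/(2(μ−λ)) = 0.001968 hr
Savings = 0.003937 − 0.001968 = 0.001968 hr

Final: 0.001968 hr


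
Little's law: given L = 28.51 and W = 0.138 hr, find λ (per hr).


λ = L/W = 28.51/0.138 = 206.5942 /hr

Final: 206.5942 /hr


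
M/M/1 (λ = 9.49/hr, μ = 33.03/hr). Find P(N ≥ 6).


ρ = 9.49/33.03 = 0.2873
P(N ≥ n) = ρ^n = 0.2873^6 = 0.0005625

Final: 0.0005625


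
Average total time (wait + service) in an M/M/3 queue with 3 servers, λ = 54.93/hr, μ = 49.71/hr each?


a = 1.1050; ρ = 0.3683; P₀ = 0.325570
Lq = P₀·a^c·ρ/(c!(1−ρ)²) = 0.06759
Wq = Lq/λ = 0.06759/54.93 = 0.001230 hr
W = Wq + 1/μ = 0.001230 + 0.02012 = 0.02135 hr

Final: 0.02135 hr


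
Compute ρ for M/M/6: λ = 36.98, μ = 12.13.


ρ = λ/(cμ) = 36.98/(6·12.13) = 36.98/72.78 = 0.5081

Final: 0.5081


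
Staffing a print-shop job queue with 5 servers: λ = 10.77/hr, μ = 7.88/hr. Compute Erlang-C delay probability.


a = λ/μ = 1.3668; ρ = a/5 = 0.2734
P₀ = 0.254689 (from M/M/c formula)
C(c,a) = [a^c/(c!(1−ρ))]·P₀ = [4.76922/(120·0.7266)]·0.254689
= 0.05469·0.254689 = 0.013930

Final: 0.013930


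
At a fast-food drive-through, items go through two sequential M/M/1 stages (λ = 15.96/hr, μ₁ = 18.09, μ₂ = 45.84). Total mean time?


Each node sees arrival rate λ = 15.96/hr (tandem ⇒ throughput preserved).
W₁ = 1/(μ₁−λ) = 1/(18.09−15.96) = 0.46948 hr
W₂ = 1/(μ₂−λ) = 1/(45.84−15.96) = 0.03347 hr
W_total = W₁ + W₂ = 0.46948 + 0.03347 = 0.50295 hr

Final: 0.50295 hr


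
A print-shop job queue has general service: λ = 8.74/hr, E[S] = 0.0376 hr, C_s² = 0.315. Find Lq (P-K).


ρ = λ·E[S] = 8.74·0.0376 = 0.3286
Lq = ρ²(1+C_s²)/(2(1−ρ)) = 0.1080·(1+0.315)/(2·0.6714)
= 0.1080·1.3150/1.3428 = 0.10576

Final: 0.10576


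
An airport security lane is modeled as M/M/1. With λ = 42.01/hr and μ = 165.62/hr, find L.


ρ = λ/μ = 42.01/165.62 = 0.2537
L = ρ/(1−ρ) = 0.2537/(1 − 0.2537) = 0.2537/0.7463 = 0.3399

Final: 0.3399


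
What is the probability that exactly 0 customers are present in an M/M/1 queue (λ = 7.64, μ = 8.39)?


ρ = 7.64/8.39 = 0.9106
P_n = (1−ρ)·ρ^n = (1 − 0.9106)·0.9106^0 = 0.08939·1.000000 = 0.089392

Final: 0.089392


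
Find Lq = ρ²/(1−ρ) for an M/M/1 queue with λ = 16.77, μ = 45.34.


ρ = 16.77/45.34 = 0.3699
Lq = ρ²/(1−ρ) = 0.1368/0.6301 = 0.2171

Final: 0.2171


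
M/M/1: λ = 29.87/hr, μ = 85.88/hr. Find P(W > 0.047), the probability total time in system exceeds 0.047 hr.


W ~ Exponential(μ−λ) for M/M/1.
μ − λ = 85.88 − 29.87 = 56.0100
P(W > t) = e^{−(μ−λ)t} = e^{−2.6325} = 0.071901

Final: 0.071901


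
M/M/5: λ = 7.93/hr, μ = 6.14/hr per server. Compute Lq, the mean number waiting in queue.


a = λ/μ = 1.2915; ρ = a/5 = 0.2583
P₀ = 0.274656
Lq = P₀·a^c·ρ / (c!·(1−ρ)²) = 0.274656·3.59355·0.2583/(120·0.55011)
= 0.003862

Final: 0.003862


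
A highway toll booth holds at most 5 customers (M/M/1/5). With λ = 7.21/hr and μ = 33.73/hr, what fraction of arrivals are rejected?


ρ = λ/μ = 7.21/33.73 = 0.2138
P_K = (1−ρ)ρ^K/(1−ρ^(K+1)) = (0.7862·0.0004463)/(1 − 0.00009539)
= 0.0003509/0.999905 = 0.0003509

Final: 0.0003509


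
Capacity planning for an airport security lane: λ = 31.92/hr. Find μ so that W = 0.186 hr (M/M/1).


W = 1/(μ−λ) ⇒ μ − λ = 1/W = 1/0.186 = 5.3763
μ = λ + 1/W = 31.92 + 5.3763 = 37.2963 per hr

Final: 37.2963 /hr


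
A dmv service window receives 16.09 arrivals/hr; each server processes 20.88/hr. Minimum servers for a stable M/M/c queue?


Stability requires cμ > λ ⇔ c > λ/μ.
λ/μ = 16.09/20.88 = 0.7706
Minimum integer c = ⌊0.7706⌋ + 1 = 1
Check: 1·20.88 = 20.88 > 16.09, while 0·20.88 = 0.00 ≤ 16.09

Final: 1 servers


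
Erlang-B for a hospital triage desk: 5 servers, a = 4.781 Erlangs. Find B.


B(c,a) = (a^c/c!) / Σ_{k=0}^{c} a^k/k!
a^5/5! = 20.816728
Σ terms (k=0..5): 1.00000 + 4.78100 + 11.42898 + 18.21399 + 21.77027 + 20.81673 = 78.010960
B = 20.816728/78.010960 = 0.266844

Final: 0.266844


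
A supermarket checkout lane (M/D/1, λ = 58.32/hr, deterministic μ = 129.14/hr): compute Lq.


ρ = 58.32/129.14 = 0.4516
M/D/1: Lq = ρ²/(2(1−ρ)) = 0.2039/(2·0.5484) = 0.18595

Final: 0.18595


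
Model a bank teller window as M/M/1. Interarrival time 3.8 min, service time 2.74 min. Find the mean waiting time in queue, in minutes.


λ = 60/3.8 = 15.7895 /hr
μ = 60/2.74 = 21.8978 /hr
ρ = λ/μ = 15.7895/21.8978 = 0.7211
Wq = ρ/(μ−λ) = 0.7211/(21.8978−15.7895) = 0.11804 hr
In minutes: 0.11804·60 = 7.083 min

Final: 7.083 min


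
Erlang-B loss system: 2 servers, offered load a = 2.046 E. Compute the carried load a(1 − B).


B(2,2.046) = 0.407284 (Erlang-B)
Carried load = a(1 − B) = 2.046·(1 − 0.407284) = 2.046·0.592716 = 1.2127 E

Final: 1.2127 Erlangs


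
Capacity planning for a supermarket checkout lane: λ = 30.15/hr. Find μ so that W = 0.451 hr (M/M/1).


W = 1/(μ−λ) ⇒ μ − λ = 1/W = 1/0.451 = 2.2173
μ = λ + 1/W = 30.15 + 2.2173 = 32.3673 per hr

Final: 32.3673 /hr


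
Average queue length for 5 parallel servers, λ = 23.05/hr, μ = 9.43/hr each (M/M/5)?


a = λ/μ = 2.4443; ρ = a/5 = 0.4889
P₀ = 0.084921
Lq = P₀·a^c·ρ / (c!·(1−ρ)²) = 0.084921·87.25618·0.4889/(120·0.26126)
= 0.11554

Final: 0.11554


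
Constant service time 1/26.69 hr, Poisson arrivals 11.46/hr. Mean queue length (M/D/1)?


ρ = 11.46/26.69 = 0.4294
M/D/1: Lq = ρ²/(2(1−ρ)) = 0.1844/(2·0.5706) = 0.16154

Final: 0.16154


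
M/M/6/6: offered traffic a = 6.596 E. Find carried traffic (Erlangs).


B(6,6.596) = 0.305443 (Erlang-B)
Carried load = a(1 − B) = 6.596·(1 − 0.305443) = 6.596·0.694557 = 4.5813 E

Final: 4.5813 Erlangs


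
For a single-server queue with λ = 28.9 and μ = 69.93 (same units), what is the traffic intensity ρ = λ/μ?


ρ = λ/μ = 28.9/69.93 = 0.4133

Final: 0.4133


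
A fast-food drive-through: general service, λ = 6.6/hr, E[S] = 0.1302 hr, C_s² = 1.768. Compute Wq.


ρ = λ·E[S] = 6.6·0.1302 = 0.8593
E[S²] = E[S]²(1+C_s²) = 0.1302²·(1+1.768) = 0.046923
Wq = λ·E[S²]/(2(1−ρ)) = 6.6·0.046923/(2·0.1407) = 1.10070 hr

Final: 1.10070 hr


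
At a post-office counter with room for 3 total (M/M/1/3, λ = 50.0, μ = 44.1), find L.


ρ = 50.0/44.1 = 1.1338
L = ρ[1 − (K+1)ρ^K + Kρ^(K+1)] / [(1−ρ)(1−ρ^(K+1))]
Numerator: 1.1338·(1 − 4·1.457452 + 3·1.652440) = 0.144571
Denominator: (-0.1338)·(-0.652440) = 0.087288
L = 0.144571/0.087288 = 1.6563

Final: 1.6563


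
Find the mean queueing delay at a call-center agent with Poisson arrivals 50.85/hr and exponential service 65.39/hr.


ρ = 50.85/65.39 = 0.7776
Wq = ρ/(μ−λ) = 0.7776/(65.39 − 50.85) = 0.7776/14.54 = 0.05348 hr

Final: 0.05348 hr


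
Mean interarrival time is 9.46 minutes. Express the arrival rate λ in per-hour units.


λ = 1/(interarrival time) in consistent units.
1 hour = 60 min, so λ = 60/9.46 = 6.3425 per hour

Final: 6.3425 /hr


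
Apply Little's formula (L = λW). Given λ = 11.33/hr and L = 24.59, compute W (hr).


W = L/λ = 24.59/11.33 = 2.1703 hr

Final: 2.1703 hr


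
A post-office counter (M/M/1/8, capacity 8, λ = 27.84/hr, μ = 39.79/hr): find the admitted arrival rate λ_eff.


ρ = 0.6997; P_K = (1−ρ)ρ^8/(1−ρ^9) = 0.017971
λ_eff = λ(1 − P_K) = 27.84·(1 − 0.017971) = 27.84·0.982029 = 27.3397 /hr

Final: 27.3397 /hr


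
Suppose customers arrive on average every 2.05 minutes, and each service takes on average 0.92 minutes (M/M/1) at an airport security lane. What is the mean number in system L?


λ = 60/2.05 = 29.2683 /hr
μ = 60/0.92 = 65.2174 /hr
ρ = λ/μ = 29.2683/65.2174 = 0.4488
L = ρ/(1−ρ) = 0.4488/0.5512 = 0.8142

Final: 0.8142


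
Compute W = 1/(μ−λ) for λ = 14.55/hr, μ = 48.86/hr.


W = 1/(μ−λ) = 1/(48.86 − 14.55) = 1/34.31 = 0.02915 hr

Final: 0.02915 hr


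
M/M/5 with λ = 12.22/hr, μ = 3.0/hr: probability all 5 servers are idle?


a = λ/μ = 12.22/3.0 = 4.0733; ρ = a/c = 0.8147
Σ_{k=0}^{4} a^k/k! (terms k=0..4) = 1.00000 + 4.07333 + 8.29602 + 11.26415 + 11.47066 = 36.10417
Tail: a^5/(5!(1−ρ)) = 1121.37212/(120·0.1853) = 50.42141
P₀ = 1/(36.10417 + 50.42141) = 1/86.52558 = 0.011557

Final: 0.011557


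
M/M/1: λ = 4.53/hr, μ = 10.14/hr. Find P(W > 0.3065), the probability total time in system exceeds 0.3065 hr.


W ~ Exponential(μ−λ) for M/M/1.
μ − λ = 10.14 − 4.53 = 5.6100
P(W > t) = e^{−(μ−λ)t} = e^{−1.7195} = 0.179162

Final: 0.179162


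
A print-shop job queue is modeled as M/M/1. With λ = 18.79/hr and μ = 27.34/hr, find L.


ρ = λ/μ = 18.79/27.34 = 0.6873
L = ρ/(1−ρ) = 0.6873/(1 − 0.6873) = 0.6873/0.3127 = 2.1977

Final: 2.1977


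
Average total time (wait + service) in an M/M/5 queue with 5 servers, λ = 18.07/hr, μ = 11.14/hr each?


a = 1.6221; ρ = 0.3244; P₀ = 0.197007
Lq = P₀·a^c·ρ/(c!(1−ρ)²) = 0.01310
Wq = Lq/λ = 0.01310/18.07 = 0.0007252 hr
W = Wq + 1/μ = 0.0007252 + 0.08977 = 0.09049 hr

Final: 0.09049 hr


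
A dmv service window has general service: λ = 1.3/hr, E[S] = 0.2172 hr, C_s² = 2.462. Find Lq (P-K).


ρ = λ·E[S] = 1.3·0.2172 = 0.2824
Lq = ρ²(1+C_s²)/(2(1−ρ)) = 0.07973·(1+2.462)/(2·0.7176)
= 0.07973·3.4620/1.4353 = 0.19231

Final: 0.19231


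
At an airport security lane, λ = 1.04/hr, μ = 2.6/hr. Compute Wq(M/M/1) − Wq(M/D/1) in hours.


ρ = 1.04/2.6 = 0.4000
Wq(M/M/1) = ρ/(μ−λ) = 0.4000/1.56 = 0.25641 hr
Wq(M/D/1) = ρ/(2(μ−λ)) = 0.12821 hr
Savings = 0.25641 − 0.12821 = 0.12821 hr

Final: 0.12821 hr


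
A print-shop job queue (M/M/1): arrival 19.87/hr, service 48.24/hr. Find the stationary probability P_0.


ρ = 19.87/48.24 = 0.4119
P_n = (1−ρ)·ρ^n = (1 − 0.4119)·0.4119^0 = 0.5881·1.000000 = 0.588101

Final: 0.588101


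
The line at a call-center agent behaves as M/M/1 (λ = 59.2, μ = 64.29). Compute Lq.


ρ = 59.2/64.29 = 0.9208
Lq = ρ²/(1−ρ) = 0.8479/0.07917 = 10.7098

Final: 10.7098


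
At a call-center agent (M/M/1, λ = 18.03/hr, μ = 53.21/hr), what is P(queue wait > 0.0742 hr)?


ρ = 18.03/53.21 = 0.3388
P(Wq > t) = ρ·e^{−(μ−λ)t} = 0.3388·e^{−2.6104}
= 0.3388·0.073508 = 0.024908

Final: 0.024908


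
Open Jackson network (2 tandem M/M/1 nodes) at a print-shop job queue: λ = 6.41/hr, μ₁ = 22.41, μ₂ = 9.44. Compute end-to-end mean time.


Each node sees arrival rate λ = 6.41/hr (tandem ⇒ throughput preserved).
W₁ = 1/(μ₁−λ) = 1/(22.41−6.41) = 0.06250 hr
W₂ = 1/(μ₂−λ) = 1/(9.44−6.41) = 0.33003 hr
W_total = W₁ + W₂ = 0.06250 + 0.33003 = 0.39253 hr

Final: 0.39253 hr


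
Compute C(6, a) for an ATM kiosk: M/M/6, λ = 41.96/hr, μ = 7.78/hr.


a = λ/μ = 5.3933; ρ = a/6 = 0.8989
P₀ = 0.002181 (from M/M/c formula)
C(c,a) = [a^c/(c!(1−ρ))]·P₀ = [24611.34199/(720·0.1011)]·0.002181
= 338.05833·0.002181 = 0.737436

Final: 0.737436


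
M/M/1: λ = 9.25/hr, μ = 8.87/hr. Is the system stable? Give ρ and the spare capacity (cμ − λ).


Total capacity cμ = 1·8.87 = 8.87/hr
ρ = λ/(cμ) = 9.25/8.87 = 1.0428
Stable ⇔ ρ < 1: NO
Spare capacity = cμ − λ = 8.87 − 9.25 = -0.38/hr

Final: ρ = 1.0428; unstable; margin = -0.38/hr


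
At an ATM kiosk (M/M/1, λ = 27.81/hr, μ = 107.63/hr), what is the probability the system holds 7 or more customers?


ρ = 27.81/107.63 = 0.2584
P(N ≥ n) = ρ^n = 0.2584^7 = 0.00007689

Final: 0.00007689


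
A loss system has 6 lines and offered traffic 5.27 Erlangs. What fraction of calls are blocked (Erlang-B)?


B(c,a) = (a^c/c!) / Σ_{k=0}^{c} a^k/k!
a^6/6! = 29.753030
Σ terms (k=0..6): 1.00000 + 5.27000 + 13.88645 + 24.39386 + 32.13892 + 33.87442 + 29.75303 = 140.316676
B = 29.753030/140.316676 = 0.212042

Final: 0.212042


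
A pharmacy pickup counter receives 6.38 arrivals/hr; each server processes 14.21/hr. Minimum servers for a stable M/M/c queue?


Stability requires cμ > λ ⇔ c > λ/μ.
λ/μ = 6.38/14.21 = 0.4490
Minimum integer c = ⌊0.4490⌋ + 1 = 1
Check: 1·14.21 = 14.21 > 6.38, while 0·14.21 = 0.00 ≤ 6.38

Final: 1 servers


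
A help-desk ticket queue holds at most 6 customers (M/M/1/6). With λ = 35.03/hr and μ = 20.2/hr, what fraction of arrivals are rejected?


ρ = λ/μ = 35.03/20.2 = 1.7342
P_K = (1−ρ)ρ^K/(1−ρ^(K+1)) = (-0.7342·27.197727)/(1 − 47.165167)
= -19.967440/-46.165167 = 0.432522

Final: 0.432522


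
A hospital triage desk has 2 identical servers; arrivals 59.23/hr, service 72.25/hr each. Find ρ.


ρ = λ/(cμ) = 59.23/(2·72.25) = 59.23/144.50 = 0.4099

Final: 0.4099


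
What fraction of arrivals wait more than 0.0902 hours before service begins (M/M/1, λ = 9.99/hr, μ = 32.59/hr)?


ρ = 9.99/32.59 = 0.3065
P(Wq > t) = ρ·e^{−(μ−λ)t} = 0.3065·e^{−2.0385}
= 0.3065·0.130221 = 0.039917

Final: 0.039917


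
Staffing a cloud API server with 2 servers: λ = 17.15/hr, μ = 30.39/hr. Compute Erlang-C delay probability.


a = λ/μ = 0.5643; ρ = a/2 = 0.2822
P₀ = 0.559861 (from M/M/c formula)
C(c,a) = [a^c/(c!(1−ρ))]·P₀ = [0.31847/(2·0.7178)]·0.559861
= 0.22183·0.559861 = 0.124192

Final: 0.124192


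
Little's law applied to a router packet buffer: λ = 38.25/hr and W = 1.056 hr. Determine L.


L = λW = 38.25·1.056 = 40.3920

Final: 40.3920


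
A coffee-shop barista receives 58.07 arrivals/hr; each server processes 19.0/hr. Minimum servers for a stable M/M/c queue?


Stability requires cμ > λ ⇔ c > λ/μ.
λ/μ = 58.07/19.0 = 3.0563
Minimum integer c = ⌊3.0563⌋ + 1 = 4
Check: 4·19.0 = 76.00 > 58.07, while 3·19.0 = 57.00 ≤ 58.07

Final: 4 servers


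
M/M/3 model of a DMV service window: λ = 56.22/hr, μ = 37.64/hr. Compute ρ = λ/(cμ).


ρ = λ/(cμ) = 56.22/(3·37.64) = 56.22/112.92 = 0.4979

Final: 0.4979


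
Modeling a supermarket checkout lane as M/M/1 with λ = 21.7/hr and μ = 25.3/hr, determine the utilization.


ρ = λ/μ = 21.7/25.3 = 0.8577

Final: 0.8577


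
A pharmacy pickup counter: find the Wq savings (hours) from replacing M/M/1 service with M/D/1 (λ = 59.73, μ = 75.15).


ρ = 59.73/75.15 = 0.7948
Wq(M/M/1) = ρ/(μ−λ) = 0.7948/15.42 = 0.05154 hr
Wq(M/D/1) = ρ/(2(μ−λ)) = 0.02577 hr
Savings = 0.05154 − 0.02577 = 0.02577 hr

Final: 0.02577 hr


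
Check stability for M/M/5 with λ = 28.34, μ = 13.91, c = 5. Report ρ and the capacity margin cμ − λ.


Total capacity cμ = 5·13.91 = 69.55/hr
ρ = λ/(cμ) = 28.34/69.55 = 0.4075
Stable ⇔ ρ < 1: YES
Spare capacity = cμ − λ = 69.55 − 28.34 = 41.21/hr

Final: ρ = 0.4075; stable; margin = 41.21/hr


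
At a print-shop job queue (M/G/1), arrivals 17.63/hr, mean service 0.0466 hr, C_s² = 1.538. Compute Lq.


ρ = λ·E[S] = 17.63·0.0466 = 0.8216
Lq = ρ²(1+C_s²)/(2(1−ρ)) = 0.6750·(1+1.538)/(2·0.1784)
= 0.6750·2.5380/0.3569 = 4.80000

Final: 4.80000


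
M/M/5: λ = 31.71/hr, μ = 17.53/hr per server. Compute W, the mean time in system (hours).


a = 1.8089; ρ = 0.3618; P₀ = 0.163120
Lq = P₀·a^c·ρ/(c!(1−ρ)²) = 0.02338
Wq = Lq/λ = 0.02338/31.71 = 0.0007374 hr
W = Wq + 1/μ = 0.0007374 + 0.05705 = 0.05778 hr

Final: 0.05778 hr


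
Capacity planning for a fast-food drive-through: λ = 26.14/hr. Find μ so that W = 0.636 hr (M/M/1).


W = 1/(μ−λ) ⇒ μ − λ = 1/W = 1/0.636 = 1.5723
μ = λ + 1/W = 26.14 + 1.5723 = 27.7123 per hr

Final: 27.7123 /hr


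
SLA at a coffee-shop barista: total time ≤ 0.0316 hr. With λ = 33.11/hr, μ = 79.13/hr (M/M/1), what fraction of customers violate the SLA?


W ~ Exponential(μ−λ) for M/M/1.
μ − λ = 79.13 − 33.11 = 46.0200
P(W > t) = e^{−(μ−λ)t} = e^{−1.4542} = 0.233580

Final: 0.233580


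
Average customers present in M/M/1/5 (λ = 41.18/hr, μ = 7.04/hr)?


ρ = 41.18/7.04 = 5.8494
L = ρ[1 − (K+1)ρ^K + Kρ^(K+1)] / [(1−ρ)(1−ρ^(K+1))]
Numerator: 5.8494·(1 − 6·6848.073543 + 5·40057.339277) = 931225.188373
Denominator: (-4.8494)·(-40056.339277) = 194250.486212
L = 931225.188373/194250.486212 = 4.7939

Final: 4.7939


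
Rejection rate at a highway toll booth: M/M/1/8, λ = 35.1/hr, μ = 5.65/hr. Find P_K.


ρ = λ/μ = 35.1/5.65 = 6.2124
P_K = (1−ρ)ρ^K/(1−ρ^(K+1)) = (-5.2124·2218550.654938)/(1 − 13782500.528907)
= -11563949.873969/-13782499.528907 = 0.839031

Final: 0.839031


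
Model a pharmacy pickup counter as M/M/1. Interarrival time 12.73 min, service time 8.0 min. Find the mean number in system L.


λ = 60/12.73 = 4.7133 /hr
μ = 60/8.0 = 7.5000 /hr
ρ = λ/μ = 4.7133/7.5000 = 0.6284
L = ρ/(1−ρ) = 0.6284/0.3716 = 1.6913

Final: 1.6913


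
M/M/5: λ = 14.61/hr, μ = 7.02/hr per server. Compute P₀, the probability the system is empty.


a = λ/μ = 14.61/7.02 = 2.0812; ρ = a/c = 0.4162
Σ_{k=0}^{4} a^k/k! (terms k=0..4) = 1.00000 + 2.08120 + 2.16569 + 1.50241 + 0.78170 = 7.53100
Tail: a^5/(5!(1−ρ)) = 39.04501/(120·0.5838) = 0.55738
P₀ = 1/(7.53100 + 0.55738) = 1/8.08837 = 0.123634

Final: 0.123634


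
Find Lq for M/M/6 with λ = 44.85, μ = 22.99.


a = λ/μ = 1.9508; ρ = a/6 = 0.3251
P₀ = 0.141973
Lq = P₀·a^c·ρ / (c!·(1−ρ)²) = 0.141973·55.12402·0.3251/(720·0.45543)
= 0.007760

Final: 0.007760


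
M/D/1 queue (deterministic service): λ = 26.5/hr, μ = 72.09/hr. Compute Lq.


ρ = 26.5/72.09 = 0.3676
M/D/1: Lq = ρ²/(2(1−ρ)) = 0.1351/(2·0.6324) = 0.10684

Final: 0.10684


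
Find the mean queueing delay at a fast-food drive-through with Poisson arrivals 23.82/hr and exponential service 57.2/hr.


ρ = 23.82/57.2 = 0.4164
Wq = ρ/(μ−λ) = 0.4164/(57.2 − 23.82) = 0.4164/33.38 = 0.01248 hr

Final: 0.01248 hr


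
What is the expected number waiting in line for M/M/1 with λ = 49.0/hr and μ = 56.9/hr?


ρ = 49.0/56.9 = 0.8612
Lq = ρ²/(1−ρ) = 0.7416/0.1388 = 5.3414

Final: 5.3414


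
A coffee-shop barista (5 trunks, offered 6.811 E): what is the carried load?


B(5,6.811) = 0.413380 (Erlang-B)
Carried load = a(1 − B) = 6.811·(1 − 0.413380) = 6.811·0.586620 = 3.9955 E

Final: 3.9955 Erlangs


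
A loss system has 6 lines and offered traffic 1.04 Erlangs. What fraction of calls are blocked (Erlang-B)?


B(c,a) = (a^c/c!) / Σ_{k=0}^{c} a^k/k!
a^6/6! = 0.001757
Σ terms (k=0..6): 1.00000 + 1.04000 + 0.54080 + 0.18748 + 0.04874 + 0.01014 + 0.001757 = 2.828918
B = 0.001757/2.828918 = 0.0006212

Final: 0.0006212


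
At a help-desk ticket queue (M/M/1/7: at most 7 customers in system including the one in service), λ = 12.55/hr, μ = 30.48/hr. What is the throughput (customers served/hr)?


ρ = 0.4117; P_K = (1−ρ)ρ^7/(1−ρ^8) = 0.001181
λ_eff = λ(1 − P_K) = 12.55·(1 − 0.001181) = 12.55·0.998819 = 12.5352 /hr

Final: 12.5352 /hr


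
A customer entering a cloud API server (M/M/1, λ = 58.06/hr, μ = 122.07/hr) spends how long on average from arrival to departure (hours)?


W = 1/(μ−λ) = 1/(122.07 − 58.06) = 1/64.01 = 0.01562 hr

Final: 0.01562 hr


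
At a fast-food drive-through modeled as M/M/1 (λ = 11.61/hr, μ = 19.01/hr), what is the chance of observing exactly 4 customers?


ρ = 11.61/19.01 = 0.6107
P_n = (1−ρ)·ρ^n = (1 − 0.6107)·0.6107^4 = 0.3893·0.139123 = 0.054156

Final: 0.054156


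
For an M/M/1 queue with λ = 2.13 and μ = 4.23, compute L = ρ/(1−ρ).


ρ = λ/μ = 2.13/4.23 = 0.5035
L = ρ/(1−ρ) = 0.5035/(1 − 0.5035) = 0.5035/0.4965 = 1.0143

Final: 1.0143


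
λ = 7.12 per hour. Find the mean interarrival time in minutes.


Mean interarrival time = 1/λ = 1/7.12 hour = 0.14045 hour
In minutes: 0.14045 × 60 = 8.4270 min

Final: 8.4270 min


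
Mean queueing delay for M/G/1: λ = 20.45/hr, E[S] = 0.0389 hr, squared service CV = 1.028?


ρ = λ·E[S] = 20.45·0.0389 = 0.7955
E[S²] = E[S]²(1+C_s²) = 0.0389²·(1+1.028) = 0.003069
Wq = λ·E[S²]/(2(1−ρ)) = 20.45·0.003069/(2·0.2045) = 0.15344 hr

Final: 0.15344 hr


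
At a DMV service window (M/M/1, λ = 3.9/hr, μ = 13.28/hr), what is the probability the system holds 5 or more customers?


ρ = 3.9/13.28 = 0.2937
P(N ≥ n) = ρ^n = 0.2937^5 = 0.002184

Final: 0.002184


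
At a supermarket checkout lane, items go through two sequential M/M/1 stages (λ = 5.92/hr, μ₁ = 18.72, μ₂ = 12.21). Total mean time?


Each node sees arrival rate λ = 5.92/hr (tandem ⇒ throughput preserved).
W₁ = 1/(μ₁−λ) = 1/(18.72−5.92) = 0.07812 hr
W₂ = 1/(μ₂−λ) = 1/(12.21−5.92) = 0.15898 hr
W_total = W₁ + W₂ = 0.07812 + 0.15898 = 0.23711 hr

Final: 0.23711 hr


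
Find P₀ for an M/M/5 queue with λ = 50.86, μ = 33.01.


a = λ/μ = 50.86/33.01 = 1.5407; ρ = a/c = 0.3081
Σ_{k=0}^{4} a^k/k! (terms k=0..4) = 1.00000 + 1.54075 + 1.18695 + 0.60959 + 0.23481 = 4.57210
Tail: a^5/(5!(1−ρ)) = 8.68269/(120·0.6919) = 0.10458
P₀ = 1/(4.57210 + 0.10458) = 1/4.67668 = 0.213827

Final: 0.213827


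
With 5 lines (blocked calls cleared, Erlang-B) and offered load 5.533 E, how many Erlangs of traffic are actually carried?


B(5,5.533) = 0.326546 (Erlang-B)
Carried load = a(1 − B) = 5.533·(1 − 0.326546) = 5.533·0.673454 = 3.7262 E

Final: 3.7262 Erlangs


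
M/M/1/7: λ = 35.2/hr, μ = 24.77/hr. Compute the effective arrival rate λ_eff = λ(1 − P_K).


ρ = 1.4211; P_K = (1−ρ)ρ^7/(1−ρ^8) = 0.315262
λ_eff = λ(1 − P_K) = 35.2·(1 − 0.315262) = 35.2·0.684738 = 24.1028 /hr

Final: 24.1028 /hr


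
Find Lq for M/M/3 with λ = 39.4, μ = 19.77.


a = λ/μ = 1.9929; ρ = a/3 = 0.6643
P₀ = 0.112251
Lq = P₀·a^c·ρ / (c!·(1−ρ)²) = 0.112251·7.91532·0.6643/(6·0.11269)
= 0.87295

Final: 0.87295


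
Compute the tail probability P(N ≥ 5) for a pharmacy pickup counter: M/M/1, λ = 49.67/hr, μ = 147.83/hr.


ρ = 49.67/147.83 = 0.3360
P(N ≥ n) = ρ^n = 0.3360^5 = 0.004282

Final: 0.004282


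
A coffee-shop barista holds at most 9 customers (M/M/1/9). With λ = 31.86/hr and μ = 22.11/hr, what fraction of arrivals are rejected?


ρ = λ/μ = 31.86/22.11 = 1.4410
P_K = (1−ρ)ρ^K/(1−ρ^(K+1)) = (-0.4410·26.786333)/(1 − 38.598488)
= -11.812155/-37.598488 = 0.314166

Final: 0.314166
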